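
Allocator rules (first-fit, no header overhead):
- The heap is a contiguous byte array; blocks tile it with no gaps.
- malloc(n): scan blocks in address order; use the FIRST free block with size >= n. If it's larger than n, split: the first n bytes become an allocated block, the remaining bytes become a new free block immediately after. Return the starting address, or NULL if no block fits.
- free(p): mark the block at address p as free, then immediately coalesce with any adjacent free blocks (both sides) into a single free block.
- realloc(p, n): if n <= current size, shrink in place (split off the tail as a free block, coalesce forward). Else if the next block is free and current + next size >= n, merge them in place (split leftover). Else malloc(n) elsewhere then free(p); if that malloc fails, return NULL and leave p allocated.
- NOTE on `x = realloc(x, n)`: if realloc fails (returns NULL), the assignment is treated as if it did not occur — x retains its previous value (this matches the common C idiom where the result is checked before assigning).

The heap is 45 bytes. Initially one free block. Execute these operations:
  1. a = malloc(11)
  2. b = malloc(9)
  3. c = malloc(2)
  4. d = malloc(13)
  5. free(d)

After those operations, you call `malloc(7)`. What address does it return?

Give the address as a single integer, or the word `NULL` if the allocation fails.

Answer: 22

Derivation:
Op 1: a = malloc(11) -> a = 0; heap: [0-10 ALLOC][11-44 FREE]
Op 2: b = malloc(9) -> b = 11; heap: [0-10 ALLOC][11-19 ALLOC][20-44 FREE]
Op 3: c = malloc(2) -> c = 20; heap: [0-10 ALLOC][11-19 ALLOC][20-21 ALLOC][22-44 FREE]
Op 4: d = malloc(13) -> d = 22; heap: [0-10 ALLOC][11-19 ALLOC][20-21 ALLOC][22-34 ALLOC][35-44 FREE]
Op 5: free(d) -> (freed d); heap: [0-10 ALLOC][11-19 ALLOC][20-21 ALLOC][22-44 FREE]
malloc(7): first-fit scan over [0-10 ALLOC][11-19 ALLOC][20-21 ALLOC][22-44 FREE] -> 22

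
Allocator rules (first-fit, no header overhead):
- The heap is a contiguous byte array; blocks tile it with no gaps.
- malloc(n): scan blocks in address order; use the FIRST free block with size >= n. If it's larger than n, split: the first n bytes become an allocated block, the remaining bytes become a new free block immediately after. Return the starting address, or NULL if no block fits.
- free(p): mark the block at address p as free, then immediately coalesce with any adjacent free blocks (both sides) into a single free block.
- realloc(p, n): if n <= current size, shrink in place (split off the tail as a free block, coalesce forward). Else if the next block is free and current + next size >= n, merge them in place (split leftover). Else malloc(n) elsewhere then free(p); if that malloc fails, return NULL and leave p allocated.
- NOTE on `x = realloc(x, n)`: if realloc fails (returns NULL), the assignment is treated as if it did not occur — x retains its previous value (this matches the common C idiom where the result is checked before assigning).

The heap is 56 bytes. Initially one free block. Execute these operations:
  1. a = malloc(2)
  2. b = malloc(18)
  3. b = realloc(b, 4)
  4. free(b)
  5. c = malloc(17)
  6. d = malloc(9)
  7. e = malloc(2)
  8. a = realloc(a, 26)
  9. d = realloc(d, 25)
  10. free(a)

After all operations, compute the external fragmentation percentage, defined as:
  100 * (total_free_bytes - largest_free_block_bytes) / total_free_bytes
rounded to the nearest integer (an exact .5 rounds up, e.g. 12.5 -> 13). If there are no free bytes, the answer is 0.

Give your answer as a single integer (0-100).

Answer: 7

Derivation:
Op 1: a = malloc(2) -> a = 0; heap: [0-1 ALLOC][2-55 FREE]
Op 2: b = malloc(18) -> b = 2; heap: [0-1 ALLOC][2-19 ALLOC][20-55 FREE]
Op 3: b = realloc(b, 4) -> b = 2; heap: [0-1 ALLOC][2-5 ALLOC][6-55 FREE]
Op 4: free(b) -> (freed b); heap: [0-1 ALLOC][2-55 FREE]
Op 5: c = malloc(17) -> c = 2; heap: [0-1 ALLOC][2-18 ALLOC][19-55 FREE]
Op 6: d = malloc(9) -> d = 19; heap: [0-1 ALLOC][2-18 ALLOC][19-27 ALLOC][28-55 FREE]
Op 7: e = malloc(2) -> e = 28; heap: [0-1 ALLOC][2-18 ALLOC][19-27 ALLOC][28-29 ALLOC][30-55 FREE]
Op 8: a = realloc(a, 26) -> a = 30; heap: [0-1 FREE][2-18 ALLOC][19-27 ALLOC][28-29 ALLOC][30-55 ALLOC]
Op 9: d = realloc(d, 25) -> NULL (d unchanged); heap: [0-1 FREE][2-18 ALLOC][19-27 ALLOC][28-29 ALLOC][30-55 ALLOC]
Op 10: free(a) -> (freed a); heap: [0-1 FREE][2-18 ALLOC][19-27 ALLOC][28-29 ALLOC][30-55 FREE]
Free blocks: [2 26] total_free=28 largest=26 -> 100*(28-26)/28 = 200/28 ≈ 7.143 -> rounds to 7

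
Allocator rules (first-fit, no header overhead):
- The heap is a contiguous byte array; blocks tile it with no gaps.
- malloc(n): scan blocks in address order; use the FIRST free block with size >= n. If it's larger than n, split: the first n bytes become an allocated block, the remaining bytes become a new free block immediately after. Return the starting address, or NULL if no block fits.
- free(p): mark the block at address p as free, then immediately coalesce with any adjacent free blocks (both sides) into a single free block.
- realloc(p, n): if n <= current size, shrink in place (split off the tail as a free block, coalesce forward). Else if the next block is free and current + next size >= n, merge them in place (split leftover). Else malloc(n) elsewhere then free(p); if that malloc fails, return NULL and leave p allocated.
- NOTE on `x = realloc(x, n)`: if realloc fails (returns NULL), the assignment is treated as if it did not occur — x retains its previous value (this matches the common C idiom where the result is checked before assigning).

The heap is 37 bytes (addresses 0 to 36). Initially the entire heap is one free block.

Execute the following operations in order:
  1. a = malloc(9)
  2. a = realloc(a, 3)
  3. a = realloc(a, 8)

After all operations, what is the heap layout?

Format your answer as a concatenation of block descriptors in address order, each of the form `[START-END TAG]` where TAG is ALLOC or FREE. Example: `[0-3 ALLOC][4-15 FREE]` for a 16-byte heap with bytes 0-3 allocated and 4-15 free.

Op 1: a = malloc(9) -> a = 0; heap: [0-8 ALLOC][9-36 FREE]
Op 2: a = realloc(a, 3) -> a = 0; heap: [0-2 ALLOC][3-36 FREE]
Op 3: a = realloc(a, 8) -> a = 0; heap: [0-7 ALLOC][8-36 FREE]

Answer: [0-7 ALLOC][8-36 FREE]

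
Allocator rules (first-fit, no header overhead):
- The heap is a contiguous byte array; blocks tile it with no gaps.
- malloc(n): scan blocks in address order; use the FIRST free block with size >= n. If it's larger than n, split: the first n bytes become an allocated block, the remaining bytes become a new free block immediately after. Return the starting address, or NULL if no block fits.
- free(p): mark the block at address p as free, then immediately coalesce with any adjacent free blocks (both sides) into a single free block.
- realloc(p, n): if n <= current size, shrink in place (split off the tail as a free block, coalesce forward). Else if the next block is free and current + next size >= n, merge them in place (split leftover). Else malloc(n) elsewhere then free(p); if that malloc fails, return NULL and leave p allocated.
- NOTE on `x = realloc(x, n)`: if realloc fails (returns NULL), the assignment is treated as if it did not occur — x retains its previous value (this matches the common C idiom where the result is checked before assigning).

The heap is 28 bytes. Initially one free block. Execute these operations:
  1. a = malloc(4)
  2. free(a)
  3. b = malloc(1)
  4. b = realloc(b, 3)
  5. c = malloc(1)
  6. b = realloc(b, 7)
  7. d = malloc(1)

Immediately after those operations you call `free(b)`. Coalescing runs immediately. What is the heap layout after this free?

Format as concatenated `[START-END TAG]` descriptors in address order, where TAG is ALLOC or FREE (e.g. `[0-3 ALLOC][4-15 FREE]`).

Answer: [0-0 ALLOC][1-2 FREE][3-3 ALLOC][4-27 FREE]

Derivation:
Op 1: a = malloc(4) -> a = 0; heap: [0-3 ALLOC][4-27 FREE]
Op 2: free(a) -> (freed a); heap: [0-27 FREE]
Op 3: b = malloc(1) -> b = 0; heap: [0-0 ALLOC][1-27 FREE]
Op 4: b = realloc(b, 3) -> b = 0; heap: [0-2 ALLOC][3-27 FREE]
Op 5: c = malloc(1) -> c = 3; heap: [0-2 ALLOC][3-3 ALLOC][4-27 FREE]
Op 6: b = realloc(b, 7) -> b = 4; heap: [0-2 FREE][3-3 ALLOC][4-10 ALLOC][11-27 FREE]
Op 7: d = malloc(1) -> d = 0; heap: [0-0 ALLOC][1-2 FREE][3-3 ALLOC][4-10 ALLOC][11-27 FREE]
free(b): b = 4 -> block [4-10 ALLOC]; mark free, coalesce with adjacent free neighbors -> [0-0 ALLOC][1-2 FREE][3-3 ALLOC][4-27 FREE]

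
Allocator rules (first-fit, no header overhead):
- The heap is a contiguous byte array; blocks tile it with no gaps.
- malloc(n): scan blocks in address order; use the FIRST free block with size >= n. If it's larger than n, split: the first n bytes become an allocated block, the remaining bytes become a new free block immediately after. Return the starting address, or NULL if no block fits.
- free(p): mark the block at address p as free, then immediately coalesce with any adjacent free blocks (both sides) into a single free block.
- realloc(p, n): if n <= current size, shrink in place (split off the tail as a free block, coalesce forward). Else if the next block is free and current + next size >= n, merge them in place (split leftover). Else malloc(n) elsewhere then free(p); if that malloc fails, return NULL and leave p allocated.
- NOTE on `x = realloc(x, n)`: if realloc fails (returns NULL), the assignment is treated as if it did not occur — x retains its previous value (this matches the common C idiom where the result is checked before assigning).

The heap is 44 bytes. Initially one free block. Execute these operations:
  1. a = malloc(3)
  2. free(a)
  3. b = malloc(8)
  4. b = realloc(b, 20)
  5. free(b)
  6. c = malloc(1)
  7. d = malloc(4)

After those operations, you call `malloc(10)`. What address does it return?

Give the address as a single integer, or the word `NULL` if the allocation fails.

Op 1: a = malloc(3) -> a = 0; heap: [0-2 ALLOC][3-43 FREE]
Op 2: free(a) -> (freed a); heap: [0-43 FREE]
Op 3: b = malloc(8) -> b = 0; heap: [0-7 ALLOC][8-43 FREE]
Op 4: b = realloc(b, 20) -> b = 0; heap: [0-19 ALLOC][20-43 FREE]
Op 5: free(b) -> (freed b); heap: [0-43 FREE]
Op 6: c = malloc(1) -> c = 0; heap: [0-0 ALLOC][1-43 FREE]
Op 7: d = malloc(4) -> d = 1; heap: [0-0 ALLOC][1-4 ALLOC][5-43 FREE]
malloc(10): first-fit scan over [0-0 ALLOC][1-4 ALLOC][5-43 FREE] -> 5

Answer: 5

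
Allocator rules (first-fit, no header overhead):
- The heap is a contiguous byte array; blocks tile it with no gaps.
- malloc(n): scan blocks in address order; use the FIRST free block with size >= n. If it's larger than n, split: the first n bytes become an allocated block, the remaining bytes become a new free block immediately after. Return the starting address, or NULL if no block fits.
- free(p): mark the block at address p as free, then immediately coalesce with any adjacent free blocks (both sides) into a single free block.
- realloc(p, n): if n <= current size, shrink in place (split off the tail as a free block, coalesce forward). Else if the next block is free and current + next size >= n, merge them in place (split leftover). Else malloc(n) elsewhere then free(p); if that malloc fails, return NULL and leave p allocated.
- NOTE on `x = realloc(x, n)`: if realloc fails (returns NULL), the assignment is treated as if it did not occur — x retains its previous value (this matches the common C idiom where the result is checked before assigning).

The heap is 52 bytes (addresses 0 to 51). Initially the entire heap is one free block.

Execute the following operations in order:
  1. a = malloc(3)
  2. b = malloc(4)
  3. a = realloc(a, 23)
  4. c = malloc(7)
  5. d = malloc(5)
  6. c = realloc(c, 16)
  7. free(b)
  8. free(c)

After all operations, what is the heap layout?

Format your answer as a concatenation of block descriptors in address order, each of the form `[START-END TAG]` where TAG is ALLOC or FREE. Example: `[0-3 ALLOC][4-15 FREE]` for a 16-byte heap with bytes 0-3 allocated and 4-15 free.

Op 1: a = malloc(3) -> a = 0; heap: [0-2 ALLOC][3-51 FREE]
Op 2: b = malloc(4) -> b = 3; heap: [0-2 ALLOC][3-6 ALLOC][7-51 FREE]
Op 3: a = realloc(a, 23) -> a = 7; heap: [0-2 FREE][3-6 ALLOC][7-29 ALLOC][30-51 FREE]
Op 4: c = malloc(7) -> c = 30; heap: [0-2 FREE][3-6 ALLOC][7-29 ALLOC][30-36 ALLOC][37-51 FREE]
Op 5: d = malloc(5) -> d = 37; heap: [0-2 FREE][3-6 ALLOC][7-29 ALLOC][30-36 ALLOC][37-41 ALLOC][42-51 FREE]
Op 6: c = realloc(c, 16) -> NULL (c unchanged); heap: [0-2 FREE][3-6 ALLOC][7-29 ALLOC][30-36 ALLOC][37-41 ALLOC][42-51 FREE]
Op 7: free(b) -> (freed b); heap: [0-6 FREE][7-29 ALLOC][30-36 ALLOC][37-41 ALLOC][42-51 FREE]
Op 8: free(c) -> (freed c); heap: [0-6 FREE][7-29 ALLOC][30-36 FREE][37-41 ALLOC][42-51 FREE]

Answer: [0-6 FREE][7-29 ALLOC][30-36 FREE][37-41 ALLOC][42-51 FREE]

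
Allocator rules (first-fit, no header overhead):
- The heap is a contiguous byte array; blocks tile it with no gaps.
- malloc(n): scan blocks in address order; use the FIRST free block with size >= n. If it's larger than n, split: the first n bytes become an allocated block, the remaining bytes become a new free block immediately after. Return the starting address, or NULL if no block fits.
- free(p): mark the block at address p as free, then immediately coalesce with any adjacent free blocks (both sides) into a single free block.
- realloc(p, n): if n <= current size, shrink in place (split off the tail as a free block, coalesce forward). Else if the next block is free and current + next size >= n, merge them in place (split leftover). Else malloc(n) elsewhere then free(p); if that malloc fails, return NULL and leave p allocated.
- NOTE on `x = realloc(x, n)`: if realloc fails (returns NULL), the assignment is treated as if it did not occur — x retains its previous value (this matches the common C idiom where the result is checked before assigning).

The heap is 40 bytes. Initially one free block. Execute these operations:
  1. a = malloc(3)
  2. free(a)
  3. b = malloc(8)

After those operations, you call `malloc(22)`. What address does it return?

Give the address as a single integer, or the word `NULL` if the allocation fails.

Op 1: a = malloc(3) -> a = 0; heap: [0-2 ALLOC][3-39 FREE]
Op 2: free(a) -> (freed a); heap: [0-39 FREE]
Op 3: b = malloc(8) -> b = 0; heap: [0-7 ALLOC][8-39 FREE]
malloc(22): first-fit scan over [0-7 ALLOC][8-39 FREE] -> 8

Answer: 8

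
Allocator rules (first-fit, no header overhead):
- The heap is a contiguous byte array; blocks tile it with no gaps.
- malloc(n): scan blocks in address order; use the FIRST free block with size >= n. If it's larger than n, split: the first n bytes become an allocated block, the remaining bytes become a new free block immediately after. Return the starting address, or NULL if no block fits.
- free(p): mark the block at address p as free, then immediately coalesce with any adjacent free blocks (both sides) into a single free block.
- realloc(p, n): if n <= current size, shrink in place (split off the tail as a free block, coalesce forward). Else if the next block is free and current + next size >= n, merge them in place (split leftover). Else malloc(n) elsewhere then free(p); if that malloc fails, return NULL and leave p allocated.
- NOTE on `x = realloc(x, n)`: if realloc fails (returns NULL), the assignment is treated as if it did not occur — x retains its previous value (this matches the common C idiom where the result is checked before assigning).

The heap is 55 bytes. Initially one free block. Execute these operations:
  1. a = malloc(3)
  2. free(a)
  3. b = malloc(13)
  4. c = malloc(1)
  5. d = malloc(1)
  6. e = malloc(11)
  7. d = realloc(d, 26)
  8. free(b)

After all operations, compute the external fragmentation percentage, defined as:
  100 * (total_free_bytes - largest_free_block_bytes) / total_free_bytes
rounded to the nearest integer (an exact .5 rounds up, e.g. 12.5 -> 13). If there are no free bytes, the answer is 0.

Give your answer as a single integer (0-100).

Op 1: a = malloc(3) -> a = 0; heap: [0-2 ALLOC][3-54 FREE]
Op 2: free(a) -> (freed a); heap: [0-54 FREE]
Op 3: b = malloc(13) -> b = 0; heap: [0-12 ALLOC][13-54 FREE]
Op 4: c = malloc(1) -> c = 13; heap: [0-12 ALLOC][13-13 ALLOC][14-54 FREE]
Op 5: d = malloc(1) -> d = 14; heap: [0-12 ALLOC][13-13 ALLOC][14-14 ALLOC][15-54 FREE]
Op 6: e = malloc(11) -> e = 15; heap: [0-12 ALLOC][13-13 ALLOC][14-14 ALLOC][15-25 ALLOC][26-54 FREE]
Op 7: d = realloc(d, 26) -> d = 26; heap: [0-12 ALLOC][13-13 ALLOC][14-14 FREE][15-25 ALLOC][26-51 ALLOC][52-54 FREE]
Op 8: free(b) -> (freed b); heap: [0-12 FREE][13-13 ALLOC][14-14 FREE][15-25 ALLOC][26-51 ALLOC][52-54 FREE]
Free blocks: [13 1 3] total_free=17 largest=13 -> 100*(17-13)/17 = 400/17 ≈ 23.529 -> rounds to 24

Answer: 24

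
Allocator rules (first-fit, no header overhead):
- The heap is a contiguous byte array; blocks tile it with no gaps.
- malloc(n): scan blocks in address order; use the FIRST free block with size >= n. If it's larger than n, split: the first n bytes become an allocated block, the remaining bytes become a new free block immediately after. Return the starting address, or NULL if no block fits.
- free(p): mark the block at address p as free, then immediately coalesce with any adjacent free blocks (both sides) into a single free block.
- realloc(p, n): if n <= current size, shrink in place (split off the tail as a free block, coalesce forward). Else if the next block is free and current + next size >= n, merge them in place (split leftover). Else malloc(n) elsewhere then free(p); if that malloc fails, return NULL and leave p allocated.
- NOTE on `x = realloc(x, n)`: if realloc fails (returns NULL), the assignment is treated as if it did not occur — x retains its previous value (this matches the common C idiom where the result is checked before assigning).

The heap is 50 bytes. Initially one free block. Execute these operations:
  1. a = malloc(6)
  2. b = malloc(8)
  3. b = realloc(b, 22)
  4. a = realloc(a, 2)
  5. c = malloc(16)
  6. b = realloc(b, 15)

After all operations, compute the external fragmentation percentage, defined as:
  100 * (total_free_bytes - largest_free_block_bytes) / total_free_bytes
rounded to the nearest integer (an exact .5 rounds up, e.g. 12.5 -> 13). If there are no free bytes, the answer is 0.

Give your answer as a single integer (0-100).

Answer: 59

Derivation:
Op 1: a = malloc(6) -> a = 0; heap: [0-5 ALLOC][6-49 FREE]
Op 2: b = malloc(8) -> b = 6; heap: [0-5 ALLOC][6-13 ALLOC][14-49 FREE]
Op 3: b = realloc(b, 22) -> b = 6; heap: [0-5 ALLOC][6-27 ALLOC][28-49 FREE]
Op 4: a = realloc(a, 2) -> a = 0; heap: [0-1 ALLOC][2-5 FREE][6-27 ALLOC][28-49 FREE]
Op 5: c = malloc(16) -> c = 28; heap: [0-1 ALLOC][2-5 FREE][6-27 ALLOC][28-43 ALLOC][44-49 FREE]
Op 6: b = realloc(b, 15) -> b = 6; heap: [0-1 ALLOC][2-5 FREE][6-20 ALLOC][21-27 FREE][28-43 ALLOC][44-49 FREE]
Free blocks: [4 7 6] total_free=17 largest=7 -> 100*(17-7)/17 = 1000/17 ≈ 58.824 -> rounds to 59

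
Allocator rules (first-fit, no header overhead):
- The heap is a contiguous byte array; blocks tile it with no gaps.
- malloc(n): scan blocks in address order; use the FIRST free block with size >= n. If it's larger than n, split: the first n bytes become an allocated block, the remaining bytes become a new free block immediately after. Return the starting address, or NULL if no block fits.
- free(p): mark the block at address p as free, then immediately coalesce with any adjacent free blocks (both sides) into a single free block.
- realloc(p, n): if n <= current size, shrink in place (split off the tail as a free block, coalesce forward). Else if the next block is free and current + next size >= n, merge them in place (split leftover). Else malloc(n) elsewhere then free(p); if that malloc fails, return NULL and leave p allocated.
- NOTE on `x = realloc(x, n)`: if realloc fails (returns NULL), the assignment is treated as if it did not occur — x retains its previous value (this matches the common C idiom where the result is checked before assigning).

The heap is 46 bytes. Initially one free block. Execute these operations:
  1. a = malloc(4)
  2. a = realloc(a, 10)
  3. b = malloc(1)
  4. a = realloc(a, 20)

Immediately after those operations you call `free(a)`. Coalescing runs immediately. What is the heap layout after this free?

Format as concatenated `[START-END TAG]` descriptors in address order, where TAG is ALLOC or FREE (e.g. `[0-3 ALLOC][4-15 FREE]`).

Op 1: a = malloc(4) -> a = 0; heap: [0-3 ALLOC][4-45 FREE]
Op 2: a = realloc(a, 10) -> a = 0; heap: [0-9 ALLOC][10-45 FREE]
Op 3: b = malloc(1) -> b = 10; heap: [0-9 ALLOC][10-10 ALLOC][11-45 FREE]
Op 4: a = realloc(a, 20) -> a = 11; heap: [0-9 FREE][10-10 ALLOC][11-30 ALLOC][31-45 FREE]
free(a): a = 11 -> block [11-30 ALLOC]; mark free, coalesce with adjacent free neighbors -> [0-9 FREE][10-10 ALLOC][11-45 FREE]

Answer: [0-9 FREE][10-10 ALLOC][11-45 FREE]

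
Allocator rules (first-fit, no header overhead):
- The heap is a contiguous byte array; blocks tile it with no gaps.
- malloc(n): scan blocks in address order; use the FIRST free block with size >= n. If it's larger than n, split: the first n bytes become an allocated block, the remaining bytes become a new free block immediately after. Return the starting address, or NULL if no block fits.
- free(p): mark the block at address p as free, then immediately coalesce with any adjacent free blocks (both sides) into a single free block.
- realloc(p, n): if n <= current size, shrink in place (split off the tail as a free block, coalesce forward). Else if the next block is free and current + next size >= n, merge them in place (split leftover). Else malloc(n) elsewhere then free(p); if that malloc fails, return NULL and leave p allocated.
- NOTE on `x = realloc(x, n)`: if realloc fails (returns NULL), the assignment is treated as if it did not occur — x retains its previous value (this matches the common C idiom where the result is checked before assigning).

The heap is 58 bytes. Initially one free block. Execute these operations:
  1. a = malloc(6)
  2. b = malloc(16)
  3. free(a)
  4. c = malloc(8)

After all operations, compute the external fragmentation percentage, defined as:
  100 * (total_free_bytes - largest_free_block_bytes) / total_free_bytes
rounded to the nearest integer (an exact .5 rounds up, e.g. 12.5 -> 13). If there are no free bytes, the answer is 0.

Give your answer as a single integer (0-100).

Answer: 18

Derivation:
Op 1: a = malloc(6) -> a = 0; heap: [0-5 ALLOC][6-57 FREE]
Op 2: b = malloc(16) -> b = 6; heap: [0-5 ALLOC][6-21 ALLOC][22-57 FREE]
Op 3: free(a) -> (freed a); heap: [0-5 FREE][6-21 ALLOC][22-57 FREE]
Op 4: c = malloc(8) -> c = 22; heap: [0-5 FREE][6-21 ALLOC][22-29 ALLOC][30-57 FREE]
Free blocks: [6 28] total_free=34 largest=28 -> 100*(34-28)/34 = 600/34 ≈ 17.647 -> rounds to 18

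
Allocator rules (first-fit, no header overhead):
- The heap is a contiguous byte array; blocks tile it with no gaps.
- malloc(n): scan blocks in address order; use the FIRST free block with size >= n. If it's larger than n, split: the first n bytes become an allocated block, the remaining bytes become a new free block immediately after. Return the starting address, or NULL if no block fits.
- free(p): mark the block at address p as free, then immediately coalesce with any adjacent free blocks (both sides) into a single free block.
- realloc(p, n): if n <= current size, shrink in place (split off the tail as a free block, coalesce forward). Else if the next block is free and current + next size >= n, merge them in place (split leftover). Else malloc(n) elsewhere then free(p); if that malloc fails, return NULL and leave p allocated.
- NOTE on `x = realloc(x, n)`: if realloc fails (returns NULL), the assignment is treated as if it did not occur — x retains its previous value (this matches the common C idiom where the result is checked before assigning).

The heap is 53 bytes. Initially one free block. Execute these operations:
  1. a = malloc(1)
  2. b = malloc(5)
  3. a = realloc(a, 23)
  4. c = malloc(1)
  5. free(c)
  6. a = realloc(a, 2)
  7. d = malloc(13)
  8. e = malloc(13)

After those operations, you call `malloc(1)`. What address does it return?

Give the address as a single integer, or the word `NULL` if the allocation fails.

Op 1: a = malloc(1) -> a = 0; heap: [0-0 ALLOC][1-52 FREE]
Op 2: b = malloc(5) -> b = 1; heap: [0-0 ALLOC][1-5 ALLOC][6-52 FREE]
Op 3: a = realloc(a, 23) -> a = 6; heap: [0-0 FREE][1-5 ALLOC][6-28 ALLOC][29-52 FREE]
Op 4: c = malloc(1) -> c = 0; heap: [0-0 ALLOC][1-5 ALLOC][6-28 ALLOC][29-52 FREE]
Op 5: free(c) -> (freed c); heap: [0-0 FREE][1-5 ALLOC][6-28 ALLOC][29-52 FREE]
Op 6: a = realloc(a, 2) -> a = 6; heap: [0-0 FREE][1-5 ALLOC][6-7 ALLOC][8-52 FREE]
Op 7: d = malloc(13) -> d = 8; heap: [0-0 FREE][1-5 ALLOC][6-7 ALLOC][8-20 ALLOC][21-52 FREE]
Op 8: e = malloc(13) -> e = 21; heap: [0-0 FREE][1-5 ALLOC][6-7 ALLOC][8-20 ALLOC][21-33 ALLOC][34-52 FREE]
malloc(1): first-fit scan over [0-0 FREE][1-5 ALLOC][6-7 ALLOC][8-20 ALLOC][21-33 ALLOC][34-52 FREE] -> 0

Answer: 0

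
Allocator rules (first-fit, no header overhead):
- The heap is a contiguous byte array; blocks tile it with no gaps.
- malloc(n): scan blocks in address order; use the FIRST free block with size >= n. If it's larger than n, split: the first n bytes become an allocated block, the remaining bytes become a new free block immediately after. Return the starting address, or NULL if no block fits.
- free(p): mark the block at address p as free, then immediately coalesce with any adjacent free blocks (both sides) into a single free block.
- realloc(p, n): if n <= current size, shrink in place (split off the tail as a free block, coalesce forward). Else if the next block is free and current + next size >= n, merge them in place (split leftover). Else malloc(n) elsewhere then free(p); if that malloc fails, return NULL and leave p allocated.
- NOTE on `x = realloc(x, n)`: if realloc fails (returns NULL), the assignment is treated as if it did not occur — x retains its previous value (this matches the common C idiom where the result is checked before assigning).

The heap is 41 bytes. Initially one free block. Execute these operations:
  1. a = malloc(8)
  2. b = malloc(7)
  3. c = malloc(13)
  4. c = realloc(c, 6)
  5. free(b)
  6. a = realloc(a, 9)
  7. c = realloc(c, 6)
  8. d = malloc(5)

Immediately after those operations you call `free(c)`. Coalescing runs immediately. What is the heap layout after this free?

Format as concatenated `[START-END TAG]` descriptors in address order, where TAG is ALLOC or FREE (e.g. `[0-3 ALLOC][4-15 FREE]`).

Answer: [0-8 ALLOC][9-13 ALLOC][14-40 FREE]

Derivation:
Op 1: a = malloc(8) -> a = 0; heap: [0-7 ALLOC][8-40 FREE]
Op 2: b = malloc(7) -> b = 8; heap: [0-7 ALLOC][8-14 ALLOC][15-40 FREE]
Op 3: c = malloc(13) -> c = 15; heap: [0-7 ALLOC][8-14 ALLOC][15-27 ALLOC][28-40 FREE]
Op 4: c = realloc(c, 6) -> c = 15; heap: [0-7 ALLOC][8-14 ALLOC][15-20 ALLOC][21-40 FREE]
Op 5: free(b) -> (freed b); heap: [0-7 ALLOC][8-14 FREE][15-20 ALLOC][21-40 FREE]
Op 6: a = realloc(a, 9) -> a = 0; heap: [0-8 ALLOC][9-14 FREE][15-20 ALLOC][21-40 FREE]
Op 7: c = realloc(c, 6) -> c = 15; heap: [0-8 ALLOC][9-14 FREE][15-20 ALLOC][21-40 FREE]
Op 8: d = malloc(5) -> d = 9; heap: [0-8 ALLOC][9-13 ALLOC][14-14 FREE][15-20 ALLOC][21-40 FREE]
free(c): c = 15 -> block [15-20 ALLOC]; mark free, coalesce with adjacent free neighbors -> [0-8 ALLOC][9-13 ALLOC][14-40 FREE]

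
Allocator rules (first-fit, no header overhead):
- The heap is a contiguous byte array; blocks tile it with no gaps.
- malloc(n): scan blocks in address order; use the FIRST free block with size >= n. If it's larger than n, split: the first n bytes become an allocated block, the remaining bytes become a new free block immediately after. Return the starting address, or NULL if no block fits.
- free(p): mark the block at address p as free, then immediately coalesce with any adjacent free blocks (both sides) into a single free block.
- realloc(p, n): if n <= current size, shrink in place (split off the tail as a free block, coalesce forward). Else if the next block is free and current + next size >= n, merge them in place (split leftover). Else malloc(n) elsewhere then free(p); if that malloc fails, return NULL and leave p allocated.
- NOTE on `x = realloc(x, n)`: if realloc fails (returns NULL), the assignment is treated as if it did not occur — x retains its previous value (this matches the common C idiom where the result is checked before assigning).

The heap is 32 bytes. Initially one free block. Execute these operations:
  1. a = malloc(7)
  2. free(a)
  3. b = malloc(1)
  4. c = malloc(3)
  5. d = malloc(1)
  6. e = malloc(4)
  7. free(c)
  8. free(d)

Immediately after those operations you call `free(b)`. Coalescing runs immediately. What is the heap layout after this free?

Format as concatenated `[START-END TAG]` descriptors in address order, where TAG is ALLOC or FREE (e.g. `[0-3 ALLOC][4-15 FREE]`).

Answer: [0-4 FREE][5-8 ALLOC][9-31 FREE]

Derivation:
Op 1: a = malloc(7) -> a = 0; heap: [0-6 ALLOC][7-31 FREE]
Op 2: free(a) -> (freed a); heap: [0-31 FREE]
Op 3: b = malloc(1) -> b = 0; heap: [0-0 ALLOC][1-31 FREE]
Op 4: c = malloc(3) -> c = 1; heap: [0-0 ALLOC][1-3 ALLOC][4-31 FREE]
Op 5: d = malloc(1) -> d = 4; heap: [0-0 ALLOC][1-3 ALLOC][4-4 ALLOC][5-31 FREE]
Op 6: e = malloc(4) -> e = 5; heap: [0-0 ALLOC][1-3 ALLOC][4-4 ALLOC][5-8 ALLOC][9-31 FREE]
Op 7: free(c) -> (freed c); heap: [0-0 ALLOC][1-3 FREE][4-4 ALLOC][5-8 ALLOC][9-31 FREE]
Op 8: free(d) -> (freed d); heap: [0-0 ALLOC][1-4 FREE][5-8 ALLOC][9-31 FREE]
free(b): b = 0 -> block [0-0 ALLOC]; mark free, coalesce with adjacent free neighbors -> [0-4 FREE][5-8 ALLOC][9-31 FREE]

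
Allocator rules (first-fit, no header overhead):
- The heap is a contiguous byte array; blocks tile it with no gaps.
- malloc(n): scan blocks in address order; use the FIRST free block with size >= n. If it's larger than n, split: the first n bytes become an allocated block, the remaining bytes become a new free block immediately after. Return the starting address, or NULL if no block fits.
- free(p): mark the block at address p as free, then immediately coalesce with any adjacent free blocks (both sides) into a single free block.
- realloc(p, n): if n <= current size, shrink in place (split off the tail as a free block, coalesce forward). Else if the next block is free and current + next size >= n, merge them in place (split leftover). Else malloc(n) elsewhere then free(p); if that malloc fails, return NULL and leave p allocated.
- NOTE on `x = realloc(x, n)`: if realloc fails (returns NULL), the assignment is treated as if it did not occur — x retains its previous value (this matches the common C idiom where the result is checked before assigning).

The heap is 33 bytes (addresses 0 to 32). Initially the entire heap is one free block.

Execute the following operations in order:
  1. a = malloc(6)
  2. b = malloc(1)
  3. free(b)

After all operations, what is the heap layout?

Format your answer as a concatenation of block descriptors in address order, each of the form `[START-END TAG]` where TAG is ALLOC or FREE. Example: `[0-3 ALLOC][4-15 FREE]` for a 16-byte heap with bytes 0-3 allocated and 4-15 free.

Op 1: a = malloc(6) -> a = 0; heap: [0-5 ALLOC][6-32 FREE]
Op 2: b = malloc(1) -> b = 6; heap: [0-5 ALLOC][6-6 ALLOC][7-32 FREE]
Op 3: free(b) -> (freed b); heap: [0-5 ALLOC][6-32 FREE]

Answer: [0-5 ALLOC][6-32 FREE]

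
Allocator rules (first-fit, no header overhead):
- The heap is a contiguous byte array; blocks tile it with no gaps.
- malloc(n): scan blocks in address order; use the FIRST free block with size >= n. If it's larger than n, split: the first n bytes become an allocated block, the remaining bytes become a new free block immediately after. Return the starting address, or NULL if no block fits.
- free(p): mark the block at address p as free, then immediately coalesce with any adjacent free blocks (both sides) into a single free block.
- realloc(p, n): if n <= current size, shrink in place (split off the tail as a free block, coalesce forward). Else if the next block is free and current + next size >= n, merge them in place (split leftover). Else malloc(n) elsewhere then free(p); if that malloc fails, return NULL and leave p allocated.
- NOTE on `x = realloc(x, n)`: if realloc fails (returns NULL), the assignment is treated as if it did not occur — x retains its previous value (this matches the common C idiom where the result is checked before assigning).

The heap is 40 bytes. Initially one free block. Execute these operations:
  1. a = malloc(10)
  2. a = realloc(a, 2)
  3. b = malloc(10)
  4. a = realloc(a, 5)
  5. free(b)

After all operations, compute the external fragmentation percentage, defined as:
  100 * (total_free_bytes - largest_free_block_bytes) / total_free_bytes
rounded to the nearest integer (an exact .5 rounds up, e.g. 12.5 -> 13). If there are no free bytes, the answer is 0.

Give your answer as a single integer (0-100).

Op 1: a = malloc(10) -> a = 0; heap: [0-9 ALLOC][10-39 FREE]
Op 2: a = realloc(a, 2) -> a = 0; heap: [0-1 ALLOC][2-39 FREE]
Op 3: b = malloc(10) -> b = 2; heap: [0-1 ALLOC][2-11 ALLOC][12-39 FREE]
Op 4: a = realloc(a, 5) -> a = 12; heap: [0-1 FREE][2-11 ALLOC][12-16 ALLOC][17-39 FREE]
Op 5: free(b) -> (freed b); heap: [0-11 FREE][12-16 ALLOC][17-39 FREE]
Free blocks: [12 23] total_free=35 largest=23 -> 100*(35-23)/35 = 1200/35 ≈ 34.286 -> rounds to 34

Answer: 34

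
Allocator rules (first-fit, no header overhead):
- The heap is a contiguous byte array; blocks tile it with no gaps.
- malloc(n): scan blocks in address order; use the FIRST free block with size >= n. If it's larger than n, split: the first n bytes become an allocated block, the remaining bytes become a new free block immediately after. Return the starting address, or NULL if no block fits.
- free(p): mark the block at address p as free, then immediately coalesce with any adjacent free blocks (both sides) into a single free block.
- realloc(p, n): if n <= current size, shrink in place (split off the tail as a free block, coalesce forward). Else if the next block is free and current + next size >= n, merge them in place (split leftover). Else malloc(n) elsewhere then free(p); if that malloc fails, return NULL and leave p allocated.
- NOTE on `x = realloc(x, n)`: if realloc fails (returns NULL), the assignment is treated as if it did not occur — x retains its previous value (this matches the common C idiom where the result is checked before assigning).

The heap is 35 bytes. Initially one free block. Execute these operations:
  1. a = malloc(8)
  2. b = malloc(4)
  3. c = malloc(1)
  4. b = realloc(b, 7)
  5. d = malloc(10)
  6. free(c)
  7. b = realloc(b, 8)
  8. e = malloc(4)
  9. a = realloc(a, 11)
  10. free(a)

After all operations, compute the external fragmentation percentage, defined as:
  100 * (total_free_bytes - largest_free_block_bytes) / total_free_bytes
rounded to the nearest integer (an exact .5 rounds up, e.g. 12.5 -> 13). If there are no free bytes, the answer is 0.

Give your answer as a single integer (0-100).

Answer: 43

Derivation:
Op 1: a = malloc(8) -> a = 0; heap: [0-7 ALLOC][8-34 FREE]
Op 2: b = malloc(4) -> b = 8; heap: [0-7 ALLOC][8-11 ALLOC][12-34 FREE]
Op 3: c = malloc(1) -> c = 12; heap: [0-7 ALLOC][8-11 ALLOC][12-12 ALLOC][13-34 FREE]
Op 4: b = realloc(b, 7) -> b = 13; heap: [0-7 ALLOC][8-11 FREE][12-12 ALLOC][13-19 ALLOC][20-34 FREE]
Op 5: d = malloc(10) -> d = 20; heap: [0-7 ALLOC][8-11 FREE][12-12 ALLOC][13-19 ALLOC][20-29 ALLOC][30-34 FREE]
Op 6: free(c) -> (freed c); heap: [0-7 ALLOC][8-12 FREE][13-19 ALLOC][20-29 ALLOC][30-34 FREE]
Op 7: b = realloc(b, 8) -> NULL (b unchanged); heap: [0-7 ALLOC][8-12 FREE][13-19 ALLOC][20-29 ALLOC][30-34 FREE]
Op 8: e = malloc(4) -> e = 8; heap: [0-7 ALLOC][8-11 ALLOC][12-12 FREE][13-19 ALLOC][20-29 ALLOC][30-34 FREE]
Op 9: a = realloc(a, 11) -> NULL (a unchanged); heap: [0-7 ALLOC][8-11 ALLOC][12-12 FREE][13-19 ALLOC][20-29 ALLOC][30-34 FREE]
Op 10: free(a) -> (freed a); heap: [0-7 FREE][8-11 ALLOC][12-12 FREE][13-19 ALLOC][20-29 ALLOC][30-34 FREE]
Free blocks: [8 1 5] total_free=14 largest=8 -> 100*(14-8)/14 = 600/14 ≈ 42.857 -> rounds to 43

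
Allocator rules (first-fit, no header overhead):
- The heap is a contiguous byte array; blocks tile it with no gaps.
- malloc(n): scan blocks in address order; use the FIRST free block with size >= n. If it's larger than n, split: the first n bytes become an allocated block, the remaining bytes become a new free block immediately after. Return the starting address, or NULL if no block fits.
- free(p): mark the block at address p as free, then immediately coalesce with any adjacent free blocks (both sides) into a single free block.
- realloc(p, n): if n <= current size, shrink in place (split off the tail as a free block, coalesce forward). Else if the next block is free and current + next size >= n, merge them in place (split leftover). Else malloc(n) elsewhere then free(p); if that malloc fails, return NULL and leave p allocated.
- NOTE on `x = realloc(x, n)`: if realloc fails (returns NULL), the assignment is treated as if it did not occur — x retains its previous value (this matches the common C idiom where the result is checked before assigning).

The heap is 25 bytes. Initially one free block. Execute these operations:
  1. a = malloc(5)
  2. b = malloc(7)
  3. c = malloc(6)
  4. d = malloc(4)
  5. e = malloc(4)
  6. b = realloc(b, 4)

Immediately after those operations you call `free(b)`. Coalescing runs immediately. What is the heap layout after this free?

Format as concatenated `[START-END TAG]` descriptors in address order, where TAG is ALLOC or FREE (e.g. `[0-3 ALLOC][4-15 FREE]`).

Answer: [0-4 ALLOC][5-11 FREE][12-17 ALLOC][18-21 ALLOC][22-24 FREE]

Derivation:
Op 1: a = malloc(5) -> a = 0; heap: [0-4 ALLOC][5-24 FREE]
Op 2: b = malloc(7) -> b = 5; heap: [0-4 ALLOC][5-11 ALLOC][12-24 FREE]
Op 3: c = malloc(6) -> c = 12; heap: [0-4 ALLOC][5-11 ALLOC][12-17 ALLOC][18-24 FREE]
Op 4: d = malloc(4) -> d = 18; heap: [0-4 ALLOC][5-11 ALLOC][12-17 ALLOC][18-21 ALLOC][22-24 FREE]
Op 5: e = malloc(4) -> e = NULL; heap: [0-4 ALLOC][5-11 ALLOC][12-17 ALLOC][18-21 ALLOC][22-24 FREE]
Op 6: b = realloc(b, 4) -> b = 5; heap: [0-4 ALLOC][5-8 ALLOC][9-11 FREE][12-17 ALLOC][18-21 ALLOC][22-24 FREE]
free(b): b = 5 -> block [5-8 ALLOC]; mark free, coalesce with adjacent free neighbors -> [0-4 ALLOC][5-11 FREE][12-17 ALLOC][18-21 ALLOC][22-24 FREE]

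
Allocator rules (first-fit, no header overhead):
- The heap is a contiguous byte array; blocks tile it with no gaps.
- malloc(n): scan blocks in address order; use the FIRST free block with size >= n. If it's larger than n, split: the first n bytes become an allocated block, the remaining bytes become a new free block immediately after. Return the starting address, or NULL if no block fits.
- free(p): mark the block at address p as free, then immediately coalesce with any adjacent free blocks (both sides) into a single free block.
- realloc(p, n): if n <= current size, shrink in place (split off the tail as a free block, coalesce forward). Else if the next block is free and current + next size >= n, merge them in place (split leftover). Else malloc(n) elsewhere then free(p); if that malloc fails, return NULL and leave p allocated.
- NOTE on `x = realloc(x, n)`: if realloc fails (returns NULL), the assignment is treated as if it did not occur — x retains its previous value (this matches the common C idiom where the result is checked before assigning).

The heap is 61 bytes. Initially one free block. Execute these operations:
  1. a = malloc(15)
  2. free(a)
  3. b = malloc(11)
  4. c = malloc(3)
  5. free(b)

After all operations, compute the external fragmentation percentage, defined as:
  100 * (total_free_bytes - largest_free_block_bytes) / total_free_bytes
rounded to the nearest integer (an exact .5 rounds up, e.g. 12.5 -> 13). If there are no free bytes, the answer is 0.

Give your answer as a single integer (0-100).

Op 1: a = malloc(15) -> a = 0; heap: [0-14 ALLOC][15-60 FREE]
Op 2: free(a) -> (freed a); heap: [0-60 FREE]
Op 3: b = malloc(11) -> b = 0; heap: [0-10 ALLOC][11-60 FREE]
Op 4: c = malloc(3) -> c = 11; heap: [0-10 ALLOC][11-13 ALLOC][14-60 FREE]
Op 5: free(b) -> (freed b); heap: [0-10 FREE][11-13 ALLOC][14-60 FREE]
Free blocks: [11 47] total_free=58 largest=47 -> 100*(58-47)/58 = 1100/58 ≈ 18.966 -> rounds to 19

Answer: 19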